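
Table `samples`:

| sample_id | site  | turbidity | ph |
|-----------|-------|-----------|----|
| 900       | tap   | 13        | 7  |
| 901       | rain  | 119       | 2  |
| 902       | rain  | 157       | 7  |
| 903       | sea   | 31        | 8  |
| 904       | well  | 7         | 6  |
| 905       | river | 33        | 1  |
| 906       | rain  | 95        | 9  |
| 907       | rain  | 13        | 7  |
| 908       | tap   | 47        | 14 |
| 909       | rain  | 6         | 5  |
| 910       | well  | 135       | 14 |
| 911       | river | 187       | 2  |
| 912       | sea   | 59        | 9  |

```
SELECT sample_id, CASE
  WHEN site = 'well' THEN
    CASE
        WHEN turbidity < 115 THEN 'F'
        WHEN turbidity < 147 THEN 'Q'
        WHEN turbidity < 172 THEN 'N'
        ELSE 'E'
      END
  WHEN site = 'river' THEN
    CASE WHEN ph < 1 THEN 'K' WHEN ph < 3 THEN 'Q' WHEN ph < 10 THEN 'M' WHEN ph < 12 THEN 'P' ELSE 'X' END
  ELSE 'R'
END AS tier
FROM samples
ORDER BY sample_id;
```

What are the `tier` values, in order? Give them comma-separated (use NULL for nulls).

R, R, R, R, F, Q, R, R, R, R, Q, Q, R

sample_id=900: site='tap' → outer ELSE → R
sample_id=901: site='rain' → outer ELSE → R
sample_id=902: site='rain' → outer ELSE → R
sample_id=903: site='sea' → outer ELSE → R
sample_id=904: site='well' → inner[turbidity < 115] → F
sample_id=905: site='river' → inner[ph < 3] → Q
sample_id=906: site='rain' → outer ELSE → R
sample_id=907: site='rain' → outer ELSE → R
sample_id=908: site='tap' → outer ELSE → R
sample_id=909: site='rain' → outer ELSE → R
sample_id=910: site='well' → inner[turbidity < 147] → Q
sample_id=911: site='river' → inner[ph < 3] → Q
sample_id=912: site='sea' → outer ELSE → R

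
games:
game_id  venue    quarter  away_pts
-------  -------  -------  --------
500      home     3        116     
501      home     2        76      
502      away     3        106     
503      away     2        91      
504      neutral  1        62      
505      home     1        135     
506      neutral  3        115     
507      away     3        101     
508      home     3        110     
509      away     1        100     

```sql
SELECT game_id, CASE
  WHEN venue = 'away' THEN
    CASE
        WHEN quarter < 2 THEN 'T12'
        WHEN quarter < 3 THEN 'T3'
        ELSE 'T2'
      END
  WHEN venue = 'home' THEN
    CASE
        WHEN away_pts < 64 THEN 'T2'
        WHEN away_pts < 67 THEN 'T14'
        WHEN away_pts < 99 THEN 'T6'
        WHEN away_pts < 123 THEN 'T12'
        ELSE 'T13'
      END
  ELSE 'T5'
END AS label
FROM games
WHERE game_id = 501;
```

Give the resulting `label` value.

game_id = 501: venue=home, quarter=2, away_pts=76.
venue='home' → inner[away_pts < 99] → T6

T6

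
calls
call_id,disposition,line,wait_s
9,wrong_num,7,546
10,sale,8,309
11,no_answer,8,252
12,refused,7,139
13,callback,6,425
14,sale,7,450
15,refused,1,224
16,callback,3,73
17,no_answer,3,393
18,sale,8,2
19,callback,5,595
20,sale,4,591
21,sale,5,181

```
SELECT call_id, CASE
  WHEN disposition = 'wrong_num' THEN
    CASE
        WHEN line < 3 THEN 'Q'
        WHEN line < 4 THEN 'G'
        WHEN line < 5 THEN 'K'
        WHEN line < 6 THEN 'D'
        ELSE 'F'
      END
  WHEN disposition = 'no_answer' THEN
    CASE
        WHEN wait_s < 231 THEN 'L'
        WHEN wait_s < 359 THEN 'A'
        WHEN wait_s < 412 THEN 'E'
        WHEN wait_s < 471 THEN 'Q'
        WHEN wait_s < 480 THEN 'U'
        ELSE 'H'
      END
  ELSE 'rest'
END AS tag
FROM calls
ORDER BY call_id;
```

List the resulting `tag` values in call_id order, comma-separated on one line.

F, rest, A, rest, rest, rest, rest, rest, E, rest, rest, rest, rest

call_id=9: disposition='wrong_num' → inner[ELSE] → F
call_id=10: disposition='sale' → outer ELSE → rest
call_id=11: disposition='no_answer' → inner[wait_s < 359] → A
call_id=12: disposition='refused' → outer ELSE → rest
call_id=13: disposition='callback' → outer ELSE → rest
call_id=14: disposition='sale' → outer ELSE → rest
call_id=15: disposition='refused' → outer ELSE → rest
call_id=16: disposition='callback' → outer ELSE → rest
call_id=17: disposition='no_answer' → inner[wait_s < 412] → E
call_id=18: disposition='sale' → outer ELSE → rest
call_id=19: disposition='callback' → outer ELSE → rest
call_id=20: disposition='sale' → outer ELSE → rest
call_id=21: disposition='sale' → outer ELSE → rest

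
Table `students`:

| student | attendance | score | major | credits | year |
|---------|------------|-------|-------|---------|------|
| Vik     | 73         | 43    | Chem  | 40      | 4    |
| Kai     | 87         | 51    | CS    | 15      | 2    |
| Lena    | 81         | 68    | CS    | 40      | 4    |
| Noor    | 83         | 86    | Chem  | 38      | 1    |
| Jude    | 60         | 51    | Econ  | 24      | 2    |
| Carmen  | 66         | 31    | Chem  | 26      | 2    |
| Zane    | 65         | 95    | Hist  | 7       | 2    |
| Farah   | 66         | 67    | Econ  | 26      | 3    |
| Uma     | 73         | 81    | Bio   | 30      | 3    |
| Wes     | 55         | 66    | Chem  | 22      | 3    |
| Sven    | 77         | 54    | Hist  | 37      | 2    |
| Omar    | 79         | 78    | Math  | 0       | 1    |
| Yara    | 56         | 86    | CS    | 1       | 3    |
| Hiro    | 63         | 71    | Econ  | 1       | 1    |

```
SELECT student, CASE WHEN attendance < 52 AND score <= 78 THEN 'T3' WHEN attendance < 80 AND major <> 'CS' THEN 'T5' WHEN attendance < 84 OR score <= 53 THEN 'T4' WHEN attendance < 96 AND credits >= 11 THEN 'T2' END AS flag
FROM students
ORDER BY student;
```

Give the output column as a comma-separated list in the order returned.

T5, T5, T5, T5, T4, T4, T4, T5, T5, T5, T5, T5, T4, T5

student=Carmen: attendance < 80 AND major <> 'CS' → T5
student=Farah: attendance < 80 AND major <> 'CS' → T5
student=Hiro: attendance < 80 AND major <> 'CS' → T5
student=Jude: attendance < 80 AND major <> 'CS' → T5
student=Kai: attendance < 84 OR score <= 53 → T4
student=Lena: attendance < 84 OR score <= 53 → T4
student=Noor: attendance < 84 OR score <= 53 → T4
student=Omar: attendance < 80 AND major <> 'CS' → T5
student=Sven: attendance < 80 AND major <> 'CS' → T5
student=Uma: attendance < 80 AND major <> 'CS' → T5
student=Vik: attendance < 80 AND major <> 'CS' → T5
student=Wes: attendance < 80 AND major <> 'CS' → T5
student=Yara: attendance < 84 OR score <= 53 → T4
student=Zane: attendance < 80 AND major <> 'CS' → T5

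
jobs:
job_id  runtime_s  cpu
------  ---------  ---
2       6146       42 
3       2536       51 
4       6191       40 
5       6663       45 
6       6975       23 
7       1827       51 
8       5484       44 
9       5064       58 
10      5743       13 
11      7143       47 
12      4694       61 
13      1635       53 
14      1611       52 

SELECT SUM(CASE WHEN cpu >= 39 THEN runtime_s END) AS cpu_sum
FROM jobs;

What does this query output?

48994

job_id=2: ✓ → 6146
job_id=3: ✓ → 2536
job_id=4: ✓ → 6191
job_id=5: ✓ → 6663
job_id=6: ✗
job_id=7: ✓ → 1827
job_id=8: ✓ → 5484
job_id=9: ✓ → 5064
job_id=10: ✗
job_id=11: ✓ → 7143
job_id=12: ✓ → 4694
job_id=13: ✓ → 1635
job_id=14: ✓ → 1611
cpu_sum = 6146 + 2536 + 6191 + 6663 + 1827 + 5484 + 5064 + 7143 + 4694 + 1635 + 1611 = 48994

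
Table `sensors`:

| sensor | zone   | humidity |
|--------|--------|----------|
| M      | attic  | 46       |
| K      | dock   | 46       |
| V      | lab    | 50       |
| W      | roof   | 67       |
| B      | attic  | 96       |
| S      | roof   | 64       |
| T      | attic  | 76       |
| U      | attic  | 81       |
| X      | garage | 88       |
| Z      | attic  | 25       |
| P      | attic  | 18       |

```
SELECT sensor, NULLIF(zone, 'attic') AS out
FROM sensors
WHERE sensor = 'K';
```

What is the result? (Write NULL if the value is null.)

sensor = K: zone=dock, humidity=46.
zone=dock vs attic: differ → dock

dock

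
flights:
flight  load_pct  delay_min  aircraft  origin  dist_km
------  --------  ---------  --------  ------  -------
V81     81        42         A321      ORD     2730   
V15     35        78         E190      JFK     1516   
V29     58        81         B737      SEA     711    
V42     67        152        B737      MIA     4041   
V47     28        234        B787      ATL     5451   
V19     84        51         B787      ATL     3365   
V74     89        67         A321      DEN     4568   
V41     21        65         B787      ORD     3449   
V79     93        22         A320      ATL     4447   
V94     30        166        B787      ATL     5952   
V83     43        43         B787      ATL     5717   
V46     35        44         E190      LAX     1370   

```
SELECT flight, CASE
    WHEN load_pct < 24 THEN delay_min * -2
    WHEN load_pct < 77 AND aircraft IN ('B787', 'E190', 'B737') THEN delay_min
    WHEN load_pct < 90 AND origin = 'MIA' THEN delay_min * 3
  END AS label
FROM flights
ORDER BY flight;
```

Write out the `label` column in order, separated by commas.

flight=V15: load_pct < 77 AND aircraft IN ('B787', 'E190', 'B737') → 78
flight=V19: (no match → NULL) → NULL
flight=V29: load_pct < 77 AND aircraft IN ('B787', 'E190', 'B737') → 81
flight=V41: load_pct < 24 → -130
flight=V42: load_pct < 77 AND aircraft IN ('B787', 'E190', 'B737') → 152
flight=V46: load_pct < 77 AND aircraft IN ('B787', 'E190', 'B737') → 44
flight=V47: load_pct < 77 AND aircraft IN ('B787', 'E190', 'B737') → 234
flight=V74: (no match → NULL) → NULL
flight=V79: (no match → NULL) → NULL
flight=V81: (no match → NULL) → NULL
flight=V83: load_pct < 77 AND aircraft IN ('B787', 'E190', 'B737') → 43
flight=V94: load_pct < 77 AND aircraft IN ('B787', 'E190', 'B737') → 166

78, NULL, 81, -130, 152, 44, 234, NULL, NULL, NULL, 43, 166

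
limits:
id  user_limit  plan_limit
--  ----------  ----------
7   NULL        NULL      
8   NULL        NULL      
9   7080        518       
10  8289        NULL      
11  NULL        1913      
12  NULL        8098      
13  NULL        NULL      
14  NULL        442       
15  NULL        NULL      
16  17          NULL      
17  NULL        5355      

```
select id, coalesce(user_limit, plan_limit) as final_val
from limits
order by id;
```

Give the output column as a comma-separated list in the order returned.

id=7: user_limit=NULL, plan_limit=NULL (all NULL) → NULL
id=8: user_limit=NULL, plan_limit=NULL (all NULL) → NULL
id=9: user_limit=7080 → 7080
id=10: user_limit=8289 → 8289
id=11: user_limit=NULL, plan_limit=1913 → 1913
id=12: user_limit=NULL, plan_limit=8098 → 8098
id=13: user_limit=NULL, plan_limit=NULL (all NULL) → NULL
id=14: user_limit=NULL, plan_limit=442 → 442
id=15: user_limit=NULL, plan_limit=NULL (all NULL) → NULL
id=16: user_limit=17 → 17
id=17: user_limit=NULL, plan_limit=5355 → 5355

NULL, NULL, 7080, 8289, 1913, 8098, NULL, 442, NULL, 17, 5355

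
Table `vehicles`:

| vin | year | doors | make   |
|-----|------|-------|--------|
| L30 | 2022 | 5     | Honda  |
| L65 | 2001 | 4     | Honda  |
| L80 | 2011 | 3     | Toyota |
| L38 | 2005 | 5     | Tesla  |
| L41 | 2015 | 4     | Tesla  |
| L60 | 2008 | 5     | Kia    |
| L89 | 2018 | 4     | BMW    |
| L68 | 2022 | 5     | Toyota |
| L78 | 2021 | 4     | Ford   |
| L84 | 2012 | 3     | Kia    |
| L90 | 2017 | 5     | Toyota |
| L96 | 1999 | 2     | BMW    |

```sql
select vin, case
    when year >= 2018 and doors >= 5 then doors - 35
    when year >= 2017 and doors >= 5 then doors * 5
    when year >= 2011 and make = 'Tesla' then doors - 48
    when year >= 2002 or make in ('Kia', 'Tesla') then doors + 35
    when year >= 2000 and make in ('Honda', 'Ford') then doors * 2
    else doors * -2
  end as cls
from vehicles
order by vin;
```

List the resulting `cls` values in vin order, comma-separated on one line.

-30, 40, -44, 40, 8, -30, 39, 38, 38, 39, 25, -4

vin=L30: year >= 2018 and doors >= 5 → -30
vin=L38: year >= 2002 or make in ('Kia', 'Tesla') → 40
vin=L41: year >= 2011 and make = 'Tesla' → -44
vin=L60: year >= 2002 or make in ('Kia', 'Tesla') → 40
vin=L65: year >= 2000 and make in ('Honda', 'Ford') → 8
vin=L68: year >= 2018 and doors >= 5 → -30
vin=L78: year >= 2002 or make in ('Kia', 'Tesla') → 39
vin=L80: year >= 2002 or make in ('Kia', 'Tesla') → 38
vin=L84: year >= 2002 or make in ('Kia', 'Tesla') → 38
vin=L89: year >= 2002 or make in ('Kia', 'Tesla') → 39
vin=L90: year >= 2017 and doors >= 5 → 25
vin=L96: ELSE → -4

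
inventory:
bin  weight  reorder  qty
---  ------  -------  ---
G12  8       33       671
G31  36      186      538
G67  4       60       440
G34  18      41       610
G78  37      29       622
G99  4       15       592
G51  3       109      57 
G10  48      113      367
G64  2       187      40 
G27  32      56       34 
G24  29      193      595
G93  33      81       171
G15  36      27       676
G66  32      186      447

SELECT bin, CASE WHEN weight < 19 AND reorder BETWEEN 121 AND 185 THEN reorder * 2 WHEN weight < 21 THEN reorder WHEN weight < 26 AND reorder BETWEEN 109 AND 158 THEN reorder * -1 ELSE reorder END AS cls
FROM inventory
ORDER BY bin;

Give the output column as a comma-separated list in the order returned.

bin=G10: ELSE → 113
bin=G12: weight < 21 → 33
bin=G15: ELSE → 27
bin=G24: ELSE → 193
bin=G27: ELSE → 56
bin=G31: ELSE → 186
bin=G34: weight < 21 → 41
bin=G51: weight < 21 → 109
bin=G64: weight < 21 → 187
bin=G66: ELSE → 186
bin=G67: weight < 21 → 60
bin=G78: ELSE → 29
bin=G93: ELSE → 81
bin=G99: weight < 21 → 15

113, 33, 27, 193, 56, 186, 41, 109, 187, 186, 60, 29, 81, 15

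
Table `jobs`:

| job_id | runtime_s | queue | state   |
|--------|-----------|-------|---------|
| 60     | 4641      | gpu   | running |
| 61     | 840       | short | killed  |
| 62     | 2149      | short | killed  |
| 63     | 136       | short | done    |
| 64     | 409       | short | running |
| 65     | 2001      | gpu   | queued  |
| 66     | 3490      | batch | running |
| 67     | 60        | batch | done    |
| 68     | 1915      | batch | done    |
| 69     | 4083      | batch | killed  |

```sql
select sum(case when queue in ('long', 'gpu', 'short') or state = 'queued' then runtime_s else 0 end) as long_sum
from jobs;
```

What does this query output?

job_id=60: ✓ → 4641
job_id=61: ✓ → 840
job_id=62: ✓ → 2149
job_id=63: ✓ → 136
job_id=64: ✓ → 409
job_id=65: ✓ → 2001
job_id=66: ✗
job_id=67: ✗
job_id=68: ✗
job_id=69: ✗
long_sum = 4641 + 840 + 2149 + 136 + 409 + 2001 = 10176

10176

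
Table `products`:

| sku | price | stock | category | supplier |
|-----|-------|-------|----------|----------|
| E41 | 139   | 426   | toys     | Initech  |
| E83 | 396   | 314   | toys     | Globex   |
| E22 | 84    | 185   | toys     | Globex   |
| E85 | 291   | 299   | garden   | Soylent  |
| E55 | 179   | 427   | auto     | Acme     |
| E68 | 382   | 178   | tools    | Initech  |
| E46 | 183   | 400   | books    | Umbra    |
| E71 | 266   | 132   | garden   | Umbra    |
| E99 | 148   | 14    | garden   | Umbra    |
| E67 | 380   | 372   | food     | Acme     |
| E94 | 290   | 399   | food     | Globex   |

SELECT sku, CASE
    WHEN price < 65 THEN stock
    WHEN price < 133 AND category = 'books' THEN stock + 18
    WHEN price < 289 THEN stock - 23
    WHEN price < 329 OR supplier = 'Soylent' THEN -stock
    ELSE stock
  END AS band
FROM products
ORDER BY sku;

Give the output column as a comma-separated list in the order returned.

162, 403, 377, 404, 372, 178, 109, 314, -299, -399, -9

sku=E22: price < 289 → 162
sku=E41: price < 289 → 403
sku=E46: price < 289 → 377
sku=E55: price < 289 → 404
sku=E67: ELSE → 372
sku=E68: ELSE → 178
sku=E71: price < 289 → 109
sku=E83: ELSE → 314
sku=E85: price < 329 OR supplier = 'Soylent' → -299
sku=E94: price < 329 OR supplier = 'Soylent' → -399
sku=E99: price < 289 → -9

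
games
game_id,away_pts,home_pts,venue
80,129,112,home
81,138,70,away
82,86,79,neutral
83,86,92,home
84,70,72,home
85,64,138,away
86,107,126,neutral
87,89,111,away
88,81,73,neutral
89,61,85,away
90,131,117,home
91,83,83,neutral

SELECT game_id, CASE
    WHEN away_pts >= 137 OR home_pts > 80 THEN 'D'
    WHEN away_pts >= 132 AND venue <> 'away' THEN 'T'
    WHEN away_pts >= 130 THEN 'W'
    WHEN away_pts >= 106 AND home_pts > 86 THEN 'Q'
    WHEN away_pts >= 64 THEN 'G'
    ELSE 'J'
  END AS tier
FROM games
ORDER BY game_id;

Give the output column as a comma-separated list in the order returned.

game_id=80: away_pts >= 137 OR home_pts > 80 → D
game_id=81: away_pts >= 137 OR home_pts > 80 → D
game_id=82: away_pts >= 64 → G
game_id=83: away_pts >= 137 OR home_pts > 80 → D
game_id=84: away_pts >= 64 → G
game_id=85: away_pts >= 137 OR home_pts > 80 → D
game_id=86: away_pts >= 137 OR home_pts > 80 → D
game_id=87: away_pts >= 137 OR home_pts > 80 → D
game_id=88: away_pts >= 64 → G
game_id=89: away_pts >= 137 OR home_pts > 80 → D
game_id=90: away_pts >= 137 OR home_pts > 80 → D
game_id=91: away_pts >= 137 OR home_pts > 80 → D

D, D, G, D, G, D, D, D, G, D, D, D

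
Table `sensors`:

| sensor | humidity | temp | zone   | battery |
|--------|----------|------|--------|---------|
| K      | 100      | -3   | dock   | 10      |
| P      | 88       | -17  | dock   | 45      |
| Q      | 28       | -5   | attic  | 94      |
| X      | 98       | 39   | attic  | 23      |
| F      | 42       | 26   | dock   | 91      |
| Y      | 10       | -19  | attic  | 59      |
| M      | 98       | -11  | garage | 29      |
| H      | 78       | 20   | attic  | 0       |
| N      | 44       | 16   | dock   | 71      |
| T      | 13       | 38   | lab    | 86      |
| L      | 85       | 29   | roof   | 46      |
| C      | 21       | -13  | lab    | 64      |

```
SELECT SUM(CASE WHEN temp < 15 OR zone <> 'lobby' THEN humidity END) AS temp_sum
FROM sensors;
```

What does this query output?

sensor=K: ✓ → 100
sensor=P: ✓ → 88
sensor=Q: ✓ → 28
sensor=X: ✓ → 98
sensor=F: ✓ → 42
sensor=Y: ✓ → 10
sensor=M: ✓ → 98
sensor=H: ✓ → 78
sensor=N: ✓ → 44
sensor=T: ✓ → 13
sensor=L: ✓ → 85
sensor=C: ✓ → 21
temp_sum = 100 + 88 + 28 + 98 + 42 + 10 + 98 + 78 + 44 + 13 + 85 + 21 = 705

705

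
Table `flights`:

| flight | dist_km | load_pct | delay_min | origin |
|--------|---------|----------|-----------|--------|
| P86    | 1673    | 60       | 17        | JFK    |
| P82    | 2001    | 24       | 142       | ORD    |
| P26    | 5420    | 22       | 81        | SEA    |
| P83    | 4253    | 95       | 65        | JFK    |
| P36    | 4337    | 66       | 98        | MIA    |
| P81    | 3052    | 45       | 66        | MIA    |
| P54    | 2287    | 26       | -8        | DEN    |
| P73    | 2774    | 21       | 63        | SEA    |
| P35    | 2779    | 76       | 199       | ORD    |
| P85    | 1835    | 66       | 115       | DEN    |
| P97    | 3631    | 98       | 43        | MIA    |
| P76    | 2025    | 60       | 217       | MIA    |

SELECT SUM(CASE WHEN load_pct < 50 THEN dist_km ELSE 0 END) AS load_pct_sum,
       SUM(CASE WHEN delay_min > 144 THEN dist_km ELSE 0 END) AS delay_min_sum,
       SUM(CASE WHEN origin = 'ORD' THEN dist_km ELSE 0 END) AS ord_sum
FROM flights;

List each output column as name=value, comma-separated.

load_pct_sum=15534, delay_min_sum=4804, ord_sum=4780

[load_pct_sum: load_pct < 50]
flight=P86: ✗
flight=P82: ✓ → 2001
flight=P26: ✓ → 5420
flight=P83: ✗
flight=P36: ✗
flight=P81: ✓ → 3052
flight=P54: ✓ → 2287
flight=P73: ✓ → 2774
flight=P35: ✗
flight=P85: ✗
flight=P97: ✗
flight=P76: ✗
load_pct_sum = 2001 + 5420 + 3052 + 2287 + 2774 = 15534
—
[delay_min_sum: delay_min > 144]
flight=P86: ✗
flight=P82: ✗
flight=P26: ✗
flight=P83: ✗
flight=P36: ✗
flight=P81: ✗
flight=P54: ✗
flight=P73: ✗
flight=P35: ✓ → 2779
flight=P85: ✗
flight=P97: ✗
flight=P76: ✓ → 2025
delay_min_sum = 2779 + 2025 = 4804
—
[ord_sum: origin = 'ORD']
flight=P86: ✗
flight=P82: ✓ → 2001
flight=P26: ✗
flight=P83: ✗
flight=P36: ✗
flight=P81: ✗
flight=P54: ✗
flight=P73: ✗
flight=P35: ✓ → 2779
flight=P85: ✗
flight=P97: ✗
flight=P76: ✗
ord_sum = 2001 + 2779 = 4780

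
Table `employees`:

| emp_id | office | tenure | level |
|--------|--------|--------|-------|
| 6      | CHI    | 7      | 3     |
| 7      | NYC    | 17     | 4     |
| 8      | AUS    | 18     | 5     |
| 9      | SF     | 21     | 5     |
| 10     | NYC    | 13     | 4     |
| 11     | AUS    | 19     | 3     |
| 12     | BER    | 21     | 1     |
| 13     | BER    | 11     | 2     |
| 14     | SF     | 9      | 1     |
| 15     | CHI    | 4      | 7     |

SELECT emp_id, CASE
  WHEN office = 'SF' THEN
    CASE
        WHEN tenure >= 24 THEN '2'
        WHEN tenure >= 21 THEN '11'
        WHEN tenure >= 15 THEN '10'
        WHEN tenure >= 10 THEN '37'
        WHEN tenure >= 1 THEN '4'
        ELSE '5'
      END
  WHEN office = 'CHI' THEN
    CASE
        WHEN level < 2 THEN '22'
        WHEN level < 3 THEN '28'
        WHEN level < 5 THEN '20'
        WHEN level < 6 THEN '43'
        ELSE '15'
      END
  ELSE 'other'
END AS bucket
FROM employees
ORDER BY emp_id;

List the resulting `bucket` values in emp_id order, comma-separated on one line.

20, other, other, 11, other, other, other, other, 4, 15

emp_id=6: office='CHI' → inner[level < 5] → 20
emp_id=7: office='NYC' → outer ELSE → other
emp_id=8: office='AUS' → outer ELSE → other
emp_id=9: office='SF' → inner[tenure >= 21] → 11
emp_id=10: office='NYC' → outer ELSE → other
emp_id=11: office='AUS' → outer ELSE → other
emp_id=12: office='BER' → outer ELSE → other
emp_id=13: office='BER' → outer ELSE → other
emp_id=14: office='SF' → inner[tenure >= 1] → 4
emp_id=15: office='CHI' → inner[ELSE] → 15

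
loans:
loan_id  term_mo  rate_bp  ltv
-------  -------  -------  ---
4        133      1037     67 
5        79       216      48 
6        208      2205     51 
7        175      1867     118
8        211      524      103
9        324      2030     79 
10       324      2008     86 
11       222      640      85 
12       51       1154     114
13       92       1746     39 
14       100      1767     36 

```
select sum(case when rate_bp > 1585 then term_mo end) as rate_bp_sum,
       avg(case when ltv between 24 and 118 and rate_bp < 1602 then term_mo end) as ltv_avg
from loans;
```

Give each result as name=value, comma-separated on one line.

rate_bp_sum=1223, ltv_avg=139.2

[rate_bp_sum: rate_bp > 1585]
loan_id=4: ✗
loan_id=5: ✗
loan_id=6: ✓ → 208
loan_id=7: ✓ → 175
loan_id=8: ✗
loan_id=9: ✓ → 324
loan_id=10: ✓ → 324
loan_id=11: ✗
loan_id=12: ✗
loan_id=13: ✓ → 92
loan_id=14: ✓ → 100
rate_bp_sum = 208 + 175 + 324 + 324 + 92 + 100 = 1223
—
[ltv_avg: ltv between 24 and 118 and rate_bp < 1602]
loan_id=4: ✓ → 133
loan_id=5: ✓ → 79
loan_id=6: ✗
loan_id=7: ✗
loan_id=8: ✓ → 211
loan_id=9: ✗
loan_id=10: ✗
loan_id=11: ✓ → 222
loan_id=12: ✓ → 51
loan_id=13: ✗
loan_id=14: ✗
ltv_avg = (133 + 79 + 211 + 222 + 51) / 5 = 139.2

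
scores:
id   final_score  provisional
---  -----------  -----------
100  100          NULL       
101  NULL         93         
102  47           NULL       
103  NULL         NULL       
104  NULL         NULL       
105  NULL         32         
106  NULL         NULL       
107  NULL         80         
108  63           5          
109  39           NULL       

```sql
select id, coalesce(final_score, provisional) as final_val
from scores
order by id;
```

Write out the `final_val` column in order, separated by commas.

id=100: final_score=100 → 100
id=101: final_score=NULL, provisional=93 → 93
id=102: final_score=47 → 47
id=103: final_score=NULL, provisional=NULL (all NULL) → NULL
id=104: final_score=NULL, provisional=NULL (all NULL) → NULL
id=105: final_score=NULL, provisional=32 → 32
id=106: final_score=NULL, provisional=NULL (all NULL) → NULL
id=107: final_score=NULL, provisional=80 → 80
id=108: final_score=63 → 63
id=109: final_score=39 → 39

100, 93, 47, NULL, NULL, 32, NULL, 80, 63, 39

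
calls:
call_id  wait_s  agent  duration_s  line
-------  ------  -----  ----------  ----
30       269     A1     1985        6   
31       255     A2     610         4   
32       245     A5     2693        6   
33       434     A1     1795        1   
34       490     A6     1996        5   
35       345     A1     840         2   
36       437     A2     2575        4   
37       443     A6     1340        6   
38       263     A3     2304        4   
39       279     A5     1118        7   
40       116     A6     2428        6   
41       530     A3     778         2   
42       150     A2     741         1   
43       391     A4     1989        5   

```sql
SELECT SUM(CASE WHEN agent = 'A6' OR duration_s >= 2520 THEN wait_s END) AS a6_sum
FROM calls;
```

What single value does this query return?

call_id=30: ✗
call_id=31: ✗
call_id=32: ✓ → 245
call_id=33: ✗
call_id=34: ✓ → 490
call_id=35: ✗
call_id=36: ✓ → 437
call_id=37: ✓ → 443
call_id=38: ✗
call_id=39: ✗
call_id=40: ✓ → 116
call_id=41: ✗
call_id=42: ✗
call_id=43: ✗
a6_sum = 245 + 490 + 437 + 443 + 116 = 1731

1731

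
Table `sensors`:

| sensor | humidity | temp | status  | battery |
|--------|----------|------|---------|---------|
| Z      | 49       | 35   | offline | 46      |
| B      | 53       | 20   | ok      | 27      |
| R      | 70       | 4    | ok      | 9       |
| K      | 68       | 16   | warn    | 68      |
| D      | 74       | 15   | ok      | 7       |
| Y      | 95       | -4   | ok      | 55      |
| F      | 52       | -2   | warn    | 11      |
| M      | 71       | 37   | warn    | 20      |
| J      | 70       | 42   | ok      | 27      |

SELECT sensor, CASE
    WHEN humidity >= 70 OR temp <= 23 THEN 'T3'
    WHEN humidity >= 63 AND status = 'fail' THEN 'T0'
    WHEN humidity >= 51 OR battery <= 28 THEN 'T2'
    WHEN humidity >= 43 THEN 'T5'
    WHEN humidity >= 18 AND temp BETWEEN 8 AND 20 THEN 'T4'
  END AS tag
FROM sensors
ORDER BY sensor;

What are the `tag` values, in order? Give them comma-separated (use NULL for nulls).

sensor=B: humidity >= 70 OR temp <= 23 → T3
sensor=D: humidity >= 70 OR temp <= 23 → T3
sensor=F: humidity >= 70 OR temp <= 23 → T3
sensor=J: humidity >= 70 OR temp <= 23 → T3
sensor=K: humidity >= 70 OR temp <= 23 → T3
sensor=M: humidity >= 70 OR temp <= 23 → T3
sensor=R: humidity >= 70 OR temp <= 23 → T3
sensor=Y: humidity >= 70 OR temp <= 23 → T3
sensor=Z: humidity >= 43 → T5

T3, T3, T3, T3, T3, T3, T3, T3, T5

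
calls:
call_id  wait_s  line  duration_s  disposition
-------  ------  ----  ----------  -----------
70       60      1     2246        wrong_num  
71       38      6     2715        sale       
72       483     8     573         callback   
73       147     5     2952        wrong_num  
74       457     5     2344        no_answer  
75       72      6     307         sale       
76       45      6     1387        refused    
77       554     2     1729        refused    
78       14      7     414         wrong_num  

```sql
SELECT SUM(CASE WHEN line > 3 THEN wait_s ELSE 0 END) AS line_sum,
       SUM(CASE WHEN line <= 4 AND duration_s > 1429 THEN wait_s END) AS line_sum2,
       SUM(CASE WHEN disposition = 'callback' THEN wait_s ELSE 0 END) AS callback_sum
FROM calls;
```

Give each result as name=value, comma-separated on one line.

line_sum=1256, line_sum2=614, callback_sum=483

[line_sum: line > 3]
call_id=70: ✗
call_id=71: ✓ → 38
call_id=72: ✓ → 483
call_id=73: ✓ → 147
call_id=74: ✓ → 457
call_id=75: ✓ → 72
call_id=76: ✓ → 45
call_id=77: ✗
call_id=78: ✓ → 14
line_sum = 38 + 483 + 147 + 457 + 72 + 45 + 14 = 1256
—
[line_sum2: line <= 4 AND duration_s > 1429]
call_id=70: ✓ → 60
call_id=71: ✗
call_id=72: ✗
call_id=73: ✗
call_id=74: ✗
call_id=75: ✗
call_id=76: ✗
call_id=77: ✓ → 554
call_id=78: ✗
line_sum2 = 60 + 554 = 614
—
[callback_sum: disposition = 'callback']
call_id=70: ✗
call_id=71: ✗
call_id=72: ✓ → 483
call_id=73: ✗
call_id=74: ✗
call_id=75: ✗
call_id=76: ✗
call_id=77: ✗
call_id=78: ✗
callback_sum = 483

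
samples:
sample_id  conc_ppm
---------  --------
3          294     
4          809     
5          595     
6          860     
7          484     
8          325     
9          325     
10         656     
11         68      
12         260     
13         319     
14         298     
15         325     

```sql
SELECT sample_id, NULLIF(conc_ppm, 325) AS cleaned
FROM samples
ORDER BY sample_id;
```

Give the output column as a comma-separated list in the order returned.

sample_id=3: conc_ppm=294 vs 325: differ → 294
sample_id=4: conc_ppm=809 vs 325: differ → 809
sample_id=5: conc_ppm=595 vs 325: differ → 595
sample_id=6: conc_ppm=860 vs 325: differ → 860
sample_id=7: conc_ppm=484 vs 325: differ → 484
sample_id=8: conc_ppm=325 vs 325: equal → NULL
sample_id=9: conc_ppm=325 vs 325: equal → NULL
sample_id=10: conc_ppm=656 vs 325: differ → 656
sample_id=11: conc_ppm=68 vs 325: differ → 68
sample_id=12: conc_ppm=260 vs 325: differ → 260
sample_id=13: conc_ppm=319 vs 325: differ → 319
sample_id=14: conc_ppm=298 vs 325: differ → 298
sample_id=15: conc_ppm=325 vs 325: equal → NULL

294, 809, 595, 860, 484, NULL, NULL, 656, 68, 260, 319, 298, NULL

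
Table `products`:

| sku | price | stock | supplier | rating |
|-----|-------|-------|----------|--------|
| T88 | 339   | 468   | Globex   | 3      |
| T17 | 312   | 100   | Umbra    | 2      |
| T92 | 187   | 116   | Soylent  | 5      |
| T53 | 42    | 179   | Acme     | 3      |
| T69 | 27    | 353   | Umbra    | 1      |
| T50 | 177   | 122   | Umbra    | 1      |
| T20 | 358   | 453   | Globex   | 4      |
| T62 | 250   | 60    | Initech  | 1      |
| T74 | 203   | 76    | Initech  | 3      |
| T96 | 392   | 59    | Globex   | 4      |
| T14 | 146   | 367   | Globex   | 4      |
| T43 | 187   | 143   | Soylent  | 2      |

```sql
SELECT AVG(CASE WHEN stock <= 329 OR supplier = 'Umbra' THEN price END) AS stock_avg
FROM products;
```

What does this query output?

197.4444444444

sku=T88: ✗
sku=T17: ✓ → 312
sku=T92: ✓ → 187
sku=T53: ✓ → 42
sku=T69: ✓ → 27
sku=T50: ✓ → 177
sku=T20: ✗
sku=T62: ✓ → 250
sku=T74: ✓ → 203
sku=T96: ✓ → 392
sku=T14: ✗
sku=T43: ✓ → 187
stock_avg = (312 + 187 + 42 + 27 + 177 + 250 + 203 + 392 + 187) / 9 = 197.4444444444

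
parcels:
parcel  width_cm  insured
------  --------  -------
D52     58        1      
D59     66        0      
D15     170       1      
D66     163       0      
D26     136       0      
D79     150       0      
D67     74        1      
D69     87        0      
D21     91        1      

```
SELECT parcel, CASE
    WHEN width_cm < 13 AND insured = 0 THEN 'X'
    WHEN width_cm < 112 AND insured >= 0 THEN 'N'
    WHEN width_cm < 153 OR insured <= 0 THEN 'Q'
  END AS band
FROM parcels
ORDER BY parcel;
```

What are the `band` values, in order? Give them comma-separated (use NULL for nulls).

parcel=D15: (no match → NULL) → NULL
parcel=D21: width_cm < 112 AND insured >= 0 → N
parcel=D26: width_cm < 153 OR insured <= 0 → Q
parcel=D52: width_cm < 112 AND insured >= 0 → N
parcel=D59: width_cm < 112 AND insured >= 0 → N
parcel=D66: width_cm < 153 OR insured <= 0 → Q
parcel=D67: width_cm < 112 AND insured >= 0 → N
parcel=D69: width_cm < 112 AND insured >= 0 → N
parcel=D79: width_cm < 153 OR insured <= 0 → Q

NULL, N, Q, N, N, Q, N, N, Q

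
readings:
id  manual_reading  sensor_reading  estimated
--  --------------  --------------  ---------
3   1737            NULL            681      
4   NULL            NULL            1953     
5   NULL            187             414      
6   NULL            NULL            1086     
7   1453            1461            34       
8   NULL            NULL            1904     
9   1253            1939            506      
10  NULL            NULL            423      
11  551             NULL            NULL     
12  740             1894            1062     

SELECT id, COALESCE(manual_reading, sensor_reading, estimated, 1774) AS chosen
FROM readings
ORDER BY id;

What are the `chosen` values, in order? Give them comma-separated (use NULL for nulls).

1737, 1953, 187, 1086, 1453, 1904, 1253, 423, 551, 740

id=3: manual_reading=1737 → 1737
id=4: manual_reading=NULL, sensor_reading=NULL, estimated=1953 → 1953
id=5: manual_reading=NULL, sensor_reading=187 → 187
id=6: manual_reading=NULL, sensor_reading=NULL, estimated=1086 → 1086
id=7: manual_reading=1453 → 1453
id=8: manual_reading=NULL, sensor_reading=NULL, estimated=1904 → 1904
id=9: manual_reading=1253 → 1253
id=10: manual_reading=NULL, sensor_reading=NULL, estimated=423 → 423
id=11: manual_reading=551 → 551
id=12: manual_reading=740 → 740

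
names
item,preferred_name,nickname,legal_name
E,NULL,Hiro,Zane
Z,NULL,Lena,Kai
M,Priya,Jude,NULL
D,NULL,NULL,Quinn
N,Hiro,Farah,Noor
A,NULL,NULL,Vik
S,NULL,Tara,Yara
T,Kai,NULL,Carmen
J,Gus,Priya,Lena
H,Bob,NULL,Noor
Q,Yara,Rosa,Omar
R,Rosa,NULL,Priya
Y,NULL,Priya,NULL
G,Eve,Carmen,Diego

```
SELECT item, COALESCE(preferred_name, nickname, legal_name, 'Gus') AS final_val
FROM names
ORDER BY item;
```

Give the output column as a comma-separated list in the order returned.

Vik, Quinn, Hiro, Eve, Bob, Gus, Priya, Hiro, Yara, Rosa, Tara, Kai, Priya, Lena

item=A: preferred_name=NULL, nickname=NULL, legal_name=Vik → Vik
item=D: preferred_name=NULL, nickname=NULL, legal_name=Quinn → Quinn
item=E: preferred_name=NULL, nickname=Hiro → Hiro
item=G: preferred_name=Eve → Eve
item=H: preferred_name=Bob → Bob
item=J: preferred_name=Gus → Gus
item=M: preferred_name=Priya → Priya
item=N: preferred_name=Hiro → Hiro
item=Q: preferred_name=Yara → Yara
item=R: preferred_name=Rosa → Rosa
item=S: preferred_name=NULL, nickname=Tara → Tara
item=T: preferred_name=Kai → Kai
item=Y: preferred_name=NULL, nickname=Priya → Priya
item=Z: preferred_name=NULL, nickname=Lena → Lena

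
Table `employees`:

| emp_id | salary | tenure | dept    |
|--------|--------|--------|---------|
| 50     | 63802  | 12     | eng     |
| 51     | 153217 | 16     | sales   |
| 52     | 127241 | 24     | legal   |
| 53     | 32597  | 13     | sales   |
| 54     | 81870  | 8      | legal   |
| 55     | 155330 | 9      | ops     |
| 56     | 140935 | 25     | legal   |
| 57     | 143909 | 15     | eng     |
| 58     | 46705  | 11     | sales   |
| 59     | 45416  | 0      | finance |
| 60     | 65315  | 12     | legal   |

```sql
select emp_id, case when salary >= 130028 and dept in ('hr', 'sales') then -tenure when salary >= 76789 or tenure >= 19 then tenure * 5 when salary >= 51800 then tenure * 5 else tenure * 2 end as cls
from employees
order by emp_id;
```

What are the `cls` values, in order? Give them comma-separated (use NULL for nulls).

60, -16, 120, 26, 40, 45, 125, 75, 22, 0, 60

emp_id=50: salary >= 51800 → 60
emp_id=51: salary >= 130028 and dept in ('hr', 'sales') → -16
emp_id=52: salary >= 76789 or tenure >= 19 → 120
emp_id=53: ELSE → 26
emp_id=54: salary >= 76789 or tenure >= 19 → 40
emp_id=55: salary >= 76789 or tenure >= 19 → 45
emp_id=56: salary >= 76789 or tenure >= 19 → 125
emp_id=57: salary >= 76789 or tenure >= 19 → 75
emp_id=58: ELSE → 22
emp_id=59: ELSE → 0
emp_id=60: salary >= 51800 → 60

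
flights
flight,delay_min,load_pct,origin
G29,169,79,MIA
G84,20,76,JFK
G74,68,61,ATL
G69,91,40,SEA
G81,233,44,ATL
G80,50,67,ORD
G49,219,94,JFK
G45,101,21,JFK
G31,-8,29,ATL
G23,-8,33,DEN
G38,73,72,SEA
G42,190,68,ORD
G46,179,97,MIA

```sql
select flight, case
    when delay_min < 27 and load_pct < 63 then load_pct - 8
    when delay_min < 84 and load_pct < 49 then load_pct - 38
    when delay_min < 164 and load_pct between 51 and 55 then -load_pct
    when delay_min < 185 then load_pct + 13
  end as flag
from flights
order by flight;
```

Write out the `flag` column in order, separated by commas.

25, 92, 21, 85, NULL, 34, 110, NULL, 53, 74, 80, NULL, 89

flight=G23: delay_min < 27 and load_pct < 63 → 25
flight=G29: delay_min < 185 → 92
flight=G31: delay_min < 27 and load_pct < 63 → 21
flight=G38: delay_min < 185 → 85
flight=G42: (no match → NULL) → NULL
flight=G45: delay_min < 185 → 34
flight=G46: delay_min < 185 → 110
flight=G49: (no match → NULL) → NULL
flight=G69: delay_min < 185 → 53
flight=G74: delay_min < 185 → 74
flight=G80: delay_min < 185 → 80
flight=G81: (no match → NULL) → NULL
flight=G84: delay_min < 185 → 89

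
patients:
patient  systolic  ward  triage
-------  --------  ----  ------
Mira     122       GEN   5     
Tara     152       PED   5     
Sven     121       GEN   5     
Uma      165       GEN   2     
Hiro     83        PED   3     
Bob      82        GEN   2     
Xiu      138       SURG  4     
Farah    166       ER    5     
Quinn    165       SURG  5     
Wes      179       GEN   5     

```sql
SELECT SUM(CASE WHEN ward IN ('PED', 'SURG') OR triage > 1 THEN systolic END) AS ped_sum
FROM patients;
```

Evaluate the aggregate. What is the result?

1373

patient=Mira: ✓ → 122
patient=Tara: ✓ → 152
patient=Sven: ✓ → 121
patient=Uma: ✓ → 165
patient=Hiro: ✓ → 83
patient=Bob: ✓ → 82
patient=Xiu: ✓ → 138
patient=Farah: ✓ → 166
patient=Quinn: ✓ → 165
patient=Wes: ✓ → 179
ped_sum = 122 + 152 + 121 + 165 + 83 + 82 + 138 + 166 + 165 + 179 = 1373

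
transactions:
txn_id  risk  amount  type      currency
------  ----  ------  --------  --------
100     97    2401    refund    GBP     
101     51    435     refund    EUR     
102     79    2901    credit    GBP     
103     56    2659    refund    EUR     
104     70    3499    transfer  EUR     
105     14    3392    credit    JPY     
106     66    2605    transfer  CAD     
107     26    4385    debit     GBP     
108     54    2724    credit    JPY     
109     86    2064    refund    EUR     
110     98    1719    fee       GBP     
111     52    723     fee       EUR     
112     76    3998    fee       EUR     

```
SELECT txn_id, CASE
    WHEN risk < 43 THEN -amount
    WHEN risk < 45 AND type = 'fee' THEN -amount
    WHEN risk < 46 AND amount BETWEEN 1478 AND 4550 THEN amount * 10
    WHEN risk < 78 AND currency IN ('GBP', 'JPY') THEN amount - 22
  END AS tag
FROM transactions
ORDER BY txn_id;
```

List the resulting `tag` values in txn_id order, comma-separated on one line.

NULL, NULL, NULL, NULL, NULL, -3392, NULL, -4385, 2702, NULL, NULL, NULL, NULL

txn_id=100: (no match → NULL) → NULL
txn_id=101: (no match → NULL) → NULL
txn_id=102: (no match → NULL) → NULL
txn_id=103: (no match → NULL) → NULL
txn_id=104: (no match → NULL) → NULL
txn_id=105: risk < 43 → -3392
txn_id=106: (no match → NULL) → NULL
txn_id=107: risk < 43 → -4385
txn_id=108: risk < 78 AND currency IN ('GBP', 'JPY') → 2702
txn_id=109: (no match → NULL) → NULL
txn_id=110: (no match → NULL) → NULL
txn_id=111: (no match → NULL) → NULL
txn_id=112: (no match → NULL) → NULL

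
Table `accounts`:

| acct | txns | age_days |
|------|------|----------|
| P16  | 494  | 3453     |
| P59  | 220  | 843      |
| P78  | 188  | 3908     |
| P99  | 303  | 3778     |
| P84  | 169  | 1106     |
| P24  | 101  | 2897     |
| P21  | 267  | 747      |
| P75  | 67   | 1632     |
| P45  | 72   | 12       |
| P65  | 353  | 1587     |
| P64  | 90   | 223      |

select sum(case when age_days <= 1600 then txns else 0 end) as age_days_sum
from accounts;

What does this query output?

acct=P16: ✗
acct=P59: ✓ → 220
acct=P78: ✗
acct=P99: ✗
acct=P84: ✓ → 169
acct=P24: ✗
acct=P21: ✓ → 267
acct=P75: ✗
acct=P45: ✓ → 72
acct=P65: ✓ → 353
acct=P64: ✓ → 90
age_days_sum = 220 + 169 + 267 + 72 + 353 + 90 = 1171

1171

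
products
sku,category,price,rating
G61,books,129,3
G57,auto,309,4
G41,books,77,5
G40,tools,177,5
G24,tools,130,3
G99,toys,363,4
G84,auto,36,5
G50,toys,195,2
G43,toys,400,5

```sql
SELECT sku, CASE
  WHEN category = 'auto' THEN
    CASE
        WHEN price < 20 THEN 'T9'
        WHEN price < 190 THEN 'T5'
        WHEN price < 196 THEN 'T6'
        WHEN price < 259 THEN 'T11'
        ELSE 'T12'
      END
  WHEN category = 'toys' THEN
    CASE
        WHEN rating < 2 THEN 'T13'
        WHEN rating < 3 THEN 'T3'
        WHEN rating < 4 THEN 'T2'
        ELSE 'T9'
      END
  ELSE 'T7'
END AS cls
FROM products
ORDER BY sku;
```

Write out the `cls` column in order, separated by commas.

T7, T7, T7, T9, T3, T12, T7, T5, T9

sku=G24: category='tools' → outer ELSE → T7
sku=G40: category='tools' → outer ELSE → T7
sku=G41: category='books' → outer ELSE → T7
sku=G43: category='toys' → inner[ELSE] → T9
sku=G50: category='toys' → inner[rating < 3] → T3
sku=G57: category='auto' → inner[ELSE] → T12
sku=G61: category='books' → outer ELSE → T7
sku=G84: category='auto' → inner[price < 190] → T5
sku=G99: category='toys' → inner[ELSE] → T9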